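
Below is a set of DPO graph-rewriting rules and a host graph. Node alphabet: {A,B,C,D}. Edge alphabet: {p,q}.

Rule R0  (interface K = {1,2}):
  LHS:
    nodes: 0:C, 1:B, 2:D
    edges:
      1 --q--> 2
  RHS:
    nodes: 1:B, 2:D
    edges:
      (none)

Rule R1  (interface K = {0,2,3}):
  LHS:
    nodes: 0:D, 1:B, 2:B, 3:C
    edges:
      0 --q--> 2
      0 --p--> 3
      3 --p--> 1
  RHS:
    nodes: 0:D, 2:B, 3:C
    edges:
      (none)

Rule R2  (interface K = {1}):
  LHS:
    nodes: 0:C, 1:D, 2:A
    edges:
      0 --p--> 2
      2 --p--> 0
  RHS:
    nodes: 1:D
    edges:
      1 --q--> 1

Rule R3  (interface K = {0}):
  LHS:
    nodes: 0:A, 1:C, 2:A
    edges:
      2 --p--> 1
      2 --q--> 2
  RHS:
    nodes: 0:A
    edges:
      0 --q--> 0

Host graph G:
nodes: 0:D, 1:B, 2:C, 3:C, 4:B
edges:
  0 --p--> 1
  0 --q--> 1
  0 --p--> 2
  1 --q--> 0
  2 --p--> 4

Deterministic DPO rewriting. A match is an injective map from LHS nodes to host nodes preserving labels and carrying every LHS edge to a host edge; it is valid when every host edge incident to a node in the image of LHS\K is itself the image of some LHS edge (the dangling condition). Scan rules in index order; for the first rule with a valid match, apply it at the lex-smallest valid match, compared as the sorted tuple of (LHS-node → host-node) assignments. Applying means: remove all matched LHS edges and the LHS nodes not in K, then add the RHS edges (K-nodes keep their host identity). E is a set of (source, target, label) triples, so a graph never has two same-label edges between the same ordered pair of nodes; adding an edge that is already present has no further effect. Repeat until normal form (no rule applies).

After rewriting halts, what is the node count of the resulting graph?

Answer: 3

Rewrite trace:
start.  V:5 E:5  edges: 0-p->1 0-q->1 0-p->2 1-q->0 2-p->4
1. fire R0 via {0↦3, 1↦1, 2↦0}  →  V:4 E:4  edges: 0-p->1 0-q->1 0-p->2 2-p->4
2. fire R1 via {0↦0, 1↦4, 2↦1, 3↦2}  →  V:3 E:1  edges: 0-p->1
final graph: no rule applies after step 2
NF nodes: {0:D, 1:B, 2:C}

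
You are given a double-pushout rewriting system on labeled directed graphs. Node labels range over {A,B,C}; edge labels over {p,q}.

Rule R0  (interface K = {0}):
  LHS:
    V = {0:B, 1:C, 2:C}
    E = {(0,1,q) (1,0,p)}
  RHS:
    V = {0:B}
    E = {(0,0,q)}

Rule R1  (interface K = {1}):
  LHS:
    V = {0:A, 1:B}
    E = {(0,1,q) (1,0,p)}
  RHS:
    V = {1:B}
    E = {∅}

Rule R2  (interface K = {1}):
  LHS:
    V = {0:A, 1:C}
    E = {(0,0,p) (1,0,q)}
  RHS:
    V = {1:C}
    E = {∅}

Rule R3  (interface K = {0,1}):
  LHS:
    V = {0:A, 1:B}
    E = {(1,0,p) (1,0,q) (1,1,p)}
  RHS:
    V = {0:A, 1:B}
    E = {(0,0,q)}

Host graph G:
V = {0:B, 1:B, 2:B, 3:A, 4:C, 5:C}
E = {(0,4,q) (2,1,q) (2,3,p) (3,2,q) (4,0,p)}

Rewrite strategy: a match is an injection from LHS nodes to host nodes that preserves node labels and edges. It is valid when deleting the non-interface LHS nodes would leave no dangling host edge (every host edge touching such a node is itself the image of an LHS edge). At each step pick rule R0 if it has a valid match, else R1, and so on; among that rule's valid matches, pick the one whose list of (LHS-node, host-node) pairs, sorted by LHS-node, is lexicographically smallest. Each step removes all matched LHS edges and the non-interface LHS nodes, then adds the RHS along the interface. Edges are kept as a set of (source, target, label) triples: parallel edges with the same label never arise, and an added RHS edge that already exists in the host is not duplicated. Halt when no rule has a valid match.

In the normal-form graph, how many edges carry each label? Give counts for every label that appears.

Answer: q:2

Rewrite trace:
initial: |V|=6 |E|=5  E = 0-q->4 2-q->1 2-p->3 3-q->2 4-p->0
step 1: apply R0 at {0↦0, 1↦4, 2↦5}  → |V|=4 |E|=4  E = 0-q->0 2-q->1 2-p->3 3-q->2
step 2: apply R1 at {0↦3, 1↦2}  → |V|=3 |E|=2  E = 0-q->0 2-q->1
final graph: no rule applies after step 2
NF edges: [(0, 0, 'q'), (2, 1, 'q')]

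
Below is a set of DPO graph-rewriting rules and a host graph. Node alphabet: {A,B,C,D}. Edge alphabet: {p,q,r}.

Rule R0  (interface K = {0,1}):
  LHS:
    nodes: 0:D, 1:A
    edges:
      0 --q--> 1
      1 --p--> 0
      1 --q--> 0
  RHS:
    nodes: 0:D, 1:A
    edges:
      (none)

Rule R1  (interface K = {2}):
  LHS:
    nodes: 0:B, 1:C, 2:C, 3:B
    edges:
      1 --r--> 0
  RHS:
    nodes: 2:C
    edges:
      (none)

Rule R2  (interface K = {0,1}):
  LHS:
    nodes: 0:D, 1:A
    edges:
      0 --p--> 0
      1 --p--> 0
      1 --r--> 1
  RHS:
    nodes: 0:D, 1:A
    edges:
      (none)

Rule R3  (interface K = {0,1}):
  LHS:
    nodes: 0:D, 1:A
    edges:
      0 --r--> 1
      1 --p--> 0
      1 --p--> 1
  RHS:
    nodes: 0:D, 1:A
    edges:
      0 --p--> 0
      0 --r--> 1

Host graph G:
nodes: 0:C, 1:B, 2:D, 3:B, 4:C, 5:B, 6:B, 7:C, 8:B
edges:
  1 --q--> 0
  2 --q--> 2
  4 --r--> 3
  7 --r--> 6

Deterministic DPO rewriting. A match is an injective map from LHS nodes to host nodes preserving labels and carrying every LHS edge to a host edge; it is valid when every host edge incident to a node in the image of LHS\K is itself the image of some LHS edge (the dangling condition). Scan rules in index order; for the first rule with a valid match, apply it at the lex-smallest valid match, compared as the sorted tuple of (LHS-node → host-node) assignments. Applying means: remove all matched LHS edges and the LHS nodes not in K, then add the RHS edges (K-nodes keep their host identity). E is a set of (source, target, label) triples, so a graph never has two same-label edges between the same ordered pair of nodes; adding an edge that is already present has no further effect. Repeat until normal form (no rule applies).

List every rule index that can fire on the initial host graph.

R0: no valid match — LHS pattern not found
R1: 8 valid matches — {0↦3, 1↦4, 2↦0, 3↦5}, {0↦3, 1↦4, 2↦0, 3↦8}, {0↦3, 1↦4, 2↦7, 3↦5} (+5 more)
R2: no valid match — LHS pattern not found
R3: no valid match — LHS pattern not found

Answer: [R1]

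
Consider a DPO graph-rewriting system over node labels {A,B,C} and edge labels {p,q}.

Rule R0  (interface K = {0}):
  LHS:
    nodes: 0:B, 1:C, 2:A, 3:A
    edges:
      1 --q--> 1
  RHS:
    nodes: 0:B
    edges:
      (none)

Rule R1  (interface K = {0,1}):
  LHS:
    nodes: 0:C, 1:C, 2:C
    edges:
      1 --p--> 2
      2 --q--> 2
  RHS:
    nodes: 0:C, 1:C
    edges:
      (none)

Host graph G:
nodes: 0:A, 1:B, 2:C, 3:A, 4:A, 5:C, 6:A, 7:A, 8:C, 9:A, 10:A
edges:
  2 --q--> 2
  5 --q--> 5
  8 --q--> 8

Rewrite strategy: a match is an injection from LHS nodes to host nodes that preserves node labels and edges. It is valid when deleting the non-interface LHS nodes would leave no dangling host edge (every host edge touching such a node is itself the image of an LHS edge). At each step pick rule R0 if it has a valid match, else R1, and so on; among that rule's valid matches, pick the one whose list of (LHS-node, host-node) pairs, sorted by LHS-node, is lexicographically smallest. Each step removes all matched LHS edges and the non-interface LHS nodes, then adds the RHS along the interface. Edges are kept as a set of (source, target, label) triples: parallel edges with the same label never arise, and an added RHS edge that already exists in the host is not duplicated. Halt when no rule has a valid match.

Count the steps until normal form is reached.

Answer: 3

Rewrite trace:
start.  V:11 E:3  edges: 2-q->2 5-q->5 8-q->8
1. fire R0 via {0↦1, 1↦2, 2↦0, 3↦3}  →  V:8 E:2  edges: 5-q->5 8-q->8
2. fire R0 via {0↦1, 1↦5, 2↦4, 3↦6}  →  V:5 E:1  edges: 8-q->8
3. fire R0 via {0↦1, 1↦8, 2↦7, 3↦9}  →  V:2 E:0  edges: ∅
final graph: no rule applies after step 3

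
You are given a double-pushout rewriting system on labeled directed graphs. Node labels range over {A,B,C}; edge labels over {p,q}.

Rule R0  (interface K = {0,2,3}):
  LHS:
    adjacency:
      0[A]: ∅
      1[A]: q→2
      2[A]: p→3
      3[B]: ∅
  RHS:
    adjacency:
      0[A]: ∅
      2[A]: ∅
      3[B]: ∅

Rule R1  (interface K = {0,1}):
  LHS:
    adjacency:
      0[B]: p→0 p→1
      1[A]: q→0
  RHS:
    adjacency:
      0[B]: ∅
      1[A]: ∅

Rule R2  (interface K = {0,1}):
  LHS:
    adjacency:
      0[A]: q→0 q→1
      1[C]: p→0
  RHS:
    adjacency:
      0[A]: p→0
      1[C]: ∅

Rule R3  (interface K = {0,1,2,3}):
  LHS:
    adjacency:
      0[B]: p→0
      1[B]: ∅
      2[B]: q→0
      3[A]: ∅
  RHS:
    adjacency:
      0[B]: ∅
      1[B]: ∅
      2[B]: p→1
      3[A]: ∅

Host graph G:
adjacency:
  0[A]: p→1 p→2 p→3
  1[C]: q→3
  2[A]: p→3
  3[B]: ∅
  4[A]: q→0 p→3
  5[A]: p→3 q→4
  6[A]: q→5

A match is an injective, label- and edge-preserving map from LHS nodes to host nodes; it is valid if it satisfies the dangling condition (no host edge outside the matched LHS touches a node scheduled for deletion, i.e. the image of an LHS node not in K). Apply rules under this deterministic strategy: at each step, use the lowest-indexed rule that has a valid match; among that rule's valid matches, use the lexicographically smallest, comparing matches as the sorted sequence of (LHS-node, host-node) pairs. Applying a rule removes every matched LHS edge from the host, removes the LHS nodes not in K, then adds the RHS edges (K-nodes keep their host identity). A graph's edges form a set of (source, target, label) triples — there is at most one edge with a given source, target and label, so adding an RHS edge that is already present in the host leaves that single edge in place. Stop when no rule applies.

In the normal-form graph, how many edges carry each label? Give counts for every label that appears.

initial: |V|=7 |E|=10  E = 0-p->1 0-p->2 0-p->3 1-q->3 2-p->3 4-q->0 4-p->3 5-p->3 5-q->4 6-q->5
step 1: apply R0 at {0↦0, 1↦6, 2↦5, 3↦3}  → |V|=6 |E|=8  E = 0-p->1 0-p->2 0-p->3 1-q->3 2-p->3 4-q->0 4-p->3 5-q->4
step 2: apply R0 at {0↦0, 1↦5, 2↦4, 3↦3}  → |V|=5 |E|=6  E = 0-p->1 0-p->2 0-p->3 1-q->3 2-p->3 4-q->0
step 3: apply R0 at {0↦2, 1↦4, 2↦0, 3↦3}  → |V|=4 |E|=4  E = 0-p->1 0-p->2 1-q->3 2-p->3
final graph: no rule applies after step 3
NF edges: [(0, 1, 'p'), (0, 2, 'p'), (1, 3, 'q'), (2, 3, 'p')]

Answer: p:3 q:1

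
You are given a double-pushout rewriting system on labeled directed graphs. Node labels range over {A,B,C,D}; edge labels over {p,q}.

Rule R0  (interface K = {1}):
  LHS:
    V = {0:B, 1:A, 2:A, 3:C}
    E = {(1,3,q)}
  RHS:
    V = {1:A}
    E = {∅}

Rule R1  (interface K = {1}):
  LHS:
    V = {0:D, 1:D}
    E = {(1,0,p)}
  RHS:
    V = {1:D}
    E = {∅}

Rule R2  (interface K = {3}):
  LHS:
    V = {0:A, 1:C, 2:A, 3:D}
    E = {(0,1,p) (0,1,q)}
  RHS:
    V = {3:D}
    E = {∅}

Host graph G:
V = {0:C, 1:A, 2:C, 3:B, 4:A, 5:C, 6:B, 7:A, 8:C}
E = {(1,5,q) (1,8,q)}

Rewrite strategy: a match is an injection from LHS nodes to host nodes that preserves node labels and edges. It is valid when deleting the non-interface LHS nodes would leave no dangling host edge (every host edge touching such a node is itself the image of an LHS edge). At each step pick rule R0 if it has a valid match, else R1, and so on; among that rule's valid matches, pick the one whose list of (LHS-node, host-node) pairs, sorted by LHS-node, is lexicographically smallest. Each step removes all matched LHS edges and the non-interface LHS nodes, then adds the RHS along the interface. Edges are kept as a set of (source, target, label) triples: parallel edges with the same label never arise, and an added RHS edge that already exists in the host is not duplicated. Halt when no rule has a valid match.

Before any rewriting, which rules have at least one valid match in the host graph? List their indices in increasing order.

Answer: [R0]

Rewrite trace:
R0: 8 valid matches — {0↦3, 1↦1, 2↦4, 3↦5}, {0↦3, 1↦1, 2↦4, 3↦8}, {0↦3, 1↦1, 2↦7, 3↦5} (+5 more)
R1: no valid match — LHS pattern not found
R2: no valid match — LHS pattern not found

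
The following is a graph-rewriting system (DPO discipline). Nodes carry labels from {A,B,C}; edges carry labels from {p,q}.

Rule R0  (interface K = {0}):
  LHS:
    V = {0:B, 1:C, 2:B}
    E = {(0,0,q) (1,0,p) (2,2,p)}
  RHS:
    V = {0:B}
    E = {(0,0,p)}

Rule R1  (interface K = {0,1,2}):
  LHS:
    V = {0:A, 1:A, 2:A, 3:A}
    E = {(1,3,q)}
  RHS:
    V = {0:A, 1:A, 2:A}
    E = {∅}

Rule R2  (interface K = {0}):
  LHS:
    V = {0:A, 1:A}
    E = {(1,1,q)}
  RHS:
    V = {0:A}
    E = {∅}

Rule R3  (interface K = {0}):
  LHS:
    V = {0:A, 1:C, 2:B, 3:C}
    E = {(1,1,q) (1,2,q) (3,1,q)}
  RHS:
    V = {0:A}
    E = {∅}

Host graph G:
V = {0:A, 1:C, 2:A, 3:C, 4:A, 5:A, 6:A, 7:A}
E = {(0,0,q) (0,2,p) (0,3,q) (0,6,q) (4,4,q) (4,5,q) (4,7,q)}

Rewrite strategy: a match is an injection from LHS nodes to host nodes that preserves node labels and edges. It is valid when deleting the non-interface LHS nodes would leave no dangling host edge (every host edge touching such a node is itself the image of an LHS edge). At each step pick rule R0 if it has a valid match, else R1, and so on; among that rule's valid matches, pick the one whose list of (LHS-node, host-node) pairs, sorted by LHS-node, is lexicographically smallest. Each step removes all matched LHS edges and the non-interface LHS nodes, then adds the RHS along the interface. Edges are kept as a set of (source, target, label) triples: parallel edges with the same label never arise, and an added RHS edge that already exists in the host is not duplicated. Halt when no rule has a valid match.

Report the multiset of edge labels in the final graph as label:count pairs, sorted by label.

start.  V:8 E:7  edges: 0-q->0 0-p->2 0-q->3 0-q->6 4-q->4 4-q->5 4-q->7
1. fire R1 via {0↦0, 1↦4, 2↦2, 3↦5}  →  V:7 E:6  edges: 0-q->0 0-p->2 0-q->3 0-q->6 4-q->4 4-q->7
2. fire R1 via {0↦0, 1↦4, 2↦2, 3↦7}  →  V:6 E:5  edges: 0-q->0 0-p->2 0-q->3 0-q->6 4-q->4
3. fire R1 via {0↦2, 1↦0, 2↦4, 3↦6}  →  V:5 E:4  edges: 0-q->0 0-p->2 0-q->3 4-q->4
4. fire R2 via {0↦0, 1↦4}  →  V:4 E:3  edges: 0-q->0 0-p->2 0-q->3
normal form: no rule applies after step 4
NF edges: [(0, 0, 'q'), (0, 2, 'p'), (0, 3, 'q')]

Answer: p:1 q:2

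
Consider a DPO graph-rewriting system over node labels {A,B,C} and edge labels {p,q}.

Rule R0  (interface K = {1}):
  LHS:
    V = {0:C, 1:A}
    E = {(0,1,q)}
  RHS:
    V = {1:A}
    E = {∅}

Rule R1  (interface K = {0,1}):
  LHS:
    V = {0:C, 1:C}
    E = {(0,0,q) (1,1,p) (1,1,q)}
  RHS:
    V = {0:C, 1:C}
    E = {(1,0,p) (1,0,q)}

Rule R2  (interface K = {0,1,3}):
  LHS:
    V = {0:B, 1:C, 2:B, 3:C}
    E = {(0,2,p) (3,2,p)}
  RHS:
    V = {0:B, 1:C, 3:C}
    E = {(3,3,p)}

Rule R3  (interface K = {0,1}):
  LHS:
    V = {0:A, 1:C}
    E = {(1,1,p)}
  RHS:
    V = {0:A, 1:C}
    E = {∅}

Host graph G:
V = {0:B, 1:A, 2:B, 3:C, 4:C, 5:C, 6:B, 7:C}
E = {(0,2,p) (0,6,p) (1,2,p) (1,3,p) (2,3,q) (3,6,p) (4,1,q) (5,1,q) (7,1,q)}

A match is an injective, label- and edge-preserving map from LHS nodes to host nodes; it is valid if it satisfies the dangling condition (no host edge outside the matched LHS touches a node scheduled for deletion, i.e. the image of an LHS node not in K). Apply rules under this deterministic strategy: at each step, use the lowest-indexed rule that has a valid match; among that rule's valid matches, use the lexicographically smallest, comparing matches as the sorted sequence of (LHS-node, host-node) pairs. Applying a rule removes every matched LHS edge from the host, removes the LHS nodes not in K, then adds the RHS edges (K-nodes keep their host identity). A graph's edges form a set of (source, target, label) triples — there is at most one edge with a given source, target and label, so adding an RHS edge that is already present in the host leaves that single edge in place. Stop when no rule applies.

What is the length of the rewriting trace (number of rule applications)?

Answer: 3

Rewrite trace:
[0] host  ⇒  8 nodes, 9 edges  {0-p->2 0-p->6 1-p->2 1-p->3 2-q->3 3-p->6 4-q->1 5-q->1 7-q->1}
[1] R0 @ {0↦4, 1↦1}  ⇒  7 nodes, 8 edges  {0-p->2 0-p->6 1-p->2 1-p->3 2-q->3 3-p->6 5-q->1 7-q->1}
[2] R0 @ {0↦5, 1↦1}  ⇒  6 nodes, 7 edges  {0-p->2 0-p->6 1-p->2 1-p->3 2-q->3 3-p->6 7-q->1}
[3] R0 @ {0↦7, 1↦1}  ⇒  5 nodes, 6 edges  {0-p->2 0-p->6 1-p->2 1-p->3 2-q->3 3-p->6}
final graph: no rule applies after step 3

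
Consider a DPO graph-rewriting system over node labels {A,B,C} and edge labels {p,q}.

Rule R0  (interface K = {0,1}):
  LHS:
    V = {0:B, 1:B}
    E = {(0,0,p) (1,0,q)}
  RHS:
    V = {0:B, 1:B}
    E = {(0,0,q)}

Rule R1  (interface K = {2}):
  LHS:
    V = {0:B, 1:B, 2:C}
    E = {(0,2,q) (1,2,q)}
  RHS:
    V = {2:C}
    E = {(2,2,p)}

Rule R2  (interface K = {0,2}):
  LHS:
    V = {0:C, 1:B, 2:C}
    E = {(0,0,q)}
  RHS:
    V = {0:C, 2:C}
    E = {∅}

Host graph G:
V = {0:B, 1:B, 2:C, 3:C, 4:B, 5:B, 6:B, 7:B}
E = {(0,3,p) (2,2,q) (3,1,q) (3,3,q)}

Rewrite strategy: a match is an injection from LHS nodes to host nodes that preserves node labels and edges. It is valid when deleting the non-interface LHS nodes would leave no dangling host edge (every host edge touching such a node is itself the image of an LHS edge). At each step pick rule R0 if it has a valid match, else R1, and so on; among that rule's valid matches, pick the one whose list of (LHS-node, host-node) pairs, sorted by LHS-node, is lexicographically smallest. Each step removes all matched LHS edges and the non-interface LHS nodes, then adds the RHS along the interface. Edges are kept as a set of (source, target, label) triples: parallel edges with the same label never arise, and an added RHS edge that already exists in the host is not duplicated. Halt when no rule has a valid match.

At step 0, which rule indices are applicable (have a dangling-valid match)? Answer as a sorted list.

R0: no valid match — LHS pattern not found
R1: no valid match — LHS pattern not found
R2: 8 valid matches — {0↦2, 1↦4, 2↦3}, {0↦2, 1↦5, 2↦3}, {0↦2, 1↦6, 2↦3} (+5 more)

Answer: [R2]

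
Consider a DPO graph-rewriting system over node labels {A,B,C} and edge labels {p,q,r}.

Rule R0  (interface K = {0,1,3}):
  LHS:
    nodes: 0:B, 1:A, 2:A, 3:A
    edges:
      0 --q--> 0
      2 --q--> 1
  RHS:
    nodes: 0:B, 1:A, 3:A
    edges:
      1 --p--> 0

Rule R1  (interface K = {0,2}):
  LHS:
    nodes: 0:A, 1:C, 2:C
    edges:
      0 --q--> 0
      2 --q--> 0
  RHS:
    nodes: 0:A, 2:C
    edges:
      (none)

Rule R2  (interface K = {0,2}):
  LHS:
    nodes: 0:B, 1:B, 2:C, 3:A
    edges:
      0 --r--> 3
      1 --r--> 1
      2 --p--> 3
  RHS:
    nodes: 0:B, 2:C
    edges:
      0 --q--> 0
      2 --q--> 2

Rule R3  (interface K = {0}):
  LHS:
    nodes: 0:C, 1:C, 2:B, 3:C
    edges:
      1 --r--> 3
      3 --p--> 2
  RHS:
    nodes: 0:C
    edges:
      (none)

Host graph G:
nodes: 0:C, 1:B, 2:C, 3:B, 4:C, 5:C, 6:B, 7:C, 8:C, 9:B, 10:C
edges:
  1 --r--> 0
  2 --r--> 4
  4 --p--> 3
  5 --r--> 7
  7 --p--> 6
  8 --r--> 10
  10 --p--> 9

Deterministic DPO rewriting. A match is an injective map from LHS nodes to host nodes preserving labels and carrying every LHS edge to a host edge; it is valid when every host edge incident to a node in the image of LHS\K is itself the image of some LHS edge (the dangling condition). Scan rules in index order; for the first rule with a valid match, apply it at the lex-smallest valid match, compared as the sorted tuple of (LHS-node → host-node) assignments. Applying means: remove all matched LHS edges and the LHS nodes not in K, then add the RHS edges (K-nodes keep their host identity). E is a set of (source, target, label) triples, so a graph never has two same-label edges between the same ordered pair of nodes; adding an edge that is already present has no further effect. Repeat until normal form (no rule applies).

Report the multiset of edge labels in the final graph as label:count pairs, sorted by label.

Answer: r:1

Derivation:
initial: |V|=11 |E|=7  E = 1-r->0 2-r->4 4-p->3 5-r->7 7-p->6 8-r->10 10-p->9
step 1: apply R3 at {0↦0, 1↦2, 2↦3, 3↦4}  → |V|=8 |E|=5  E = 1-r->0 5-r->7 7-p->6 8-r->10 10-p->9
step 2: apply R3 at {0↦0, 1↦5, 2↦6, 3↦7}  → |V|=5 |E|=3  E = 1-r->0 8-r->10 10-p->9
step 3: apply R3 at {0↦0, 1↦8, 2↦9, 3↦10}  → |V|=2 |E|=1  E = 1-r->0
final graph: no rule applies after step 3
NF edges: [(1, 0, 'r')]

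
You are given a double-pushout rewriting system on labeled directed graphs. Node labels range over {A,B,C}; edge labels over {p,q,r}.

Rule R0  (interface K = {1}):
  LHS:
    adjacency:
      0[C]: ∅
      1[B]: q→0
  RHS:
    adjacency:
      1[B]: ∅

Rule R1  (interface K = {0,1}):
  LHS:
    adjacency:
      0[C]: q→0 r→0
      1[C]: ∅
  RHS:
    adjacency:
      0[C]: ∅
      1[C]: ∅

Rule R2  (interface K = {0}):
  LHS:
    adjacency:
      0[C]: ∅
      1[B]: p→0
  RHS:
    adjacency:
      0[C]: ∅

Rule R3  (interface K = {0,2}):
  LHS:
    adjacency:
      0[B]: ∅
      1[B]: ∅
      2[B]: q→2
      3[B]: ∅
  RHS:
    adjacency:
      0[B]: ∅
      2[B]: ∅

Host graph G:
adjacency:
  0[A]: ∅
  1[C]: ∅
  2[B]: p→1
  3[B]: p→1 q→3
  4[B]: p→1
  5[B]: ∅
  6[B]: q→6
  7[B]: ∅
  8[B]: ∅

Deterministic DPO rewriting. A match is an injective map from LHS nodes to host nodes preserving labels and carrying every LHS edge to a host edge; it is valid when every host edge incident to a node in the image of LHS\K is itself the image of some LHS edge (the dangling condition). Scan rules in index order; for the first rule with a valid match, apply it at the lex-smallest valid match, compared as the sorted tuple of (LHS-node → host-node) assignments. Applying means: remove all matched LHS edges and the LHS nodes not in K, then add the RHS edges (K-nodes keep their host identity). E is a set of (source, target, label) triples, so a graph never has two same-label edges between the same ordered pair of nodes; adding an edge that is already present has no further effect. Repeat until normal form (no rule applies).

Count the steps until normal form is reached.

Answer: 3

Derivation:
initial: |V|=9 |E|=5  E = 2-p->1 3-p->1 3-q->3 4-p->1 6-q->6
step 1: apply R2 at {0↦1, 1↦2}  → |V|=8 |E|=4  E = 3-p->1 3-q->3 4-p->1 6-q->6
step 2: apply R2 at {0↦1, 1↦4}  → |V|=7 |E|=3  E = 3-p->1 3-q->3 6-q->6
step 3: apply R3 at {0↦3, 1↦5, 2↦6, 3↦7}  → |V|=5 |E|=2  E = 3-p->1 3-q->3
final graph: no rule applies after step 3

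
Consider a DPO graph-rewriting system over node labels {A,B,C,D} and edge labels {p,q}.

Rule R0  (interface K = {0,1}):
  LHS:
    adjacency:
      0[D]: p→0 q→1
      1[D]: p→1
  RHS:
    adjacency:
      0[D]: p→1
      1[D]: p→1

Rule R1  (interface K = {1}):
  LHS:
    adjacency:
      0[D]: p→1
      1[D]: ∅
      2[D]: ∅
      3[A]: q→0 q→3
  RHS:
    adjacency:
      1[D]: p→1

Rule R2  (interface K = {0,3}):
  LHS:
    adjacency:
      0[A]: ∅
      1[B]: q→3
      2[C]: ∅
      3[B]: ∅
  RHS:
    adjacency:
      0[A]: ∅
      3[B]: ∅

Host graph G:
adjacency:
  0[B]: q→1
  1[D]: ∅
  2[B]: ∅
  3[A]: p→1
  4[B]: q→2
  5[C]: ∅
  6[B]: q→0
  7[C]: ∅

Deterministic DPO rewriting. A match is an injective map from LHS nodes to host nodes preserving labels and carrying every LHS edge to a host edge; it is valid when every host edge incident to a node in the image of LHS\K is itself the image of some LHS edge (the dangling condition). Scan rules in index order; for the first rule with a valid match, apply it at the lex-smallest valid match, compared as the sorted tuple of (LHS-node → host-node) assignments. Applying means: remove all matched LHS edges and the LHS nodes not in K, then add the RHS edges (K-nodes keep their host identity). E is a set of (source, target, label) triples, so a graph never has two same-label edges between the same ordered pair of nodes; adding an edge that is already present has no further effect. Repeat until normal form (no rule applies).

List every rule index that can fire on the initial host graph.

R0: no valid match — LHS pattern not found
R1: no valid match — LHS pattern not found
R2: 4 valid matches — {0↦3, 1↦4, 2↦5, 3↦2}, {0↦3, 1↦4, 2↦7, 3↦2}, {0↦3, 1↦6, 2↦5, 3↦0} (+1 more)

Answer: [R2]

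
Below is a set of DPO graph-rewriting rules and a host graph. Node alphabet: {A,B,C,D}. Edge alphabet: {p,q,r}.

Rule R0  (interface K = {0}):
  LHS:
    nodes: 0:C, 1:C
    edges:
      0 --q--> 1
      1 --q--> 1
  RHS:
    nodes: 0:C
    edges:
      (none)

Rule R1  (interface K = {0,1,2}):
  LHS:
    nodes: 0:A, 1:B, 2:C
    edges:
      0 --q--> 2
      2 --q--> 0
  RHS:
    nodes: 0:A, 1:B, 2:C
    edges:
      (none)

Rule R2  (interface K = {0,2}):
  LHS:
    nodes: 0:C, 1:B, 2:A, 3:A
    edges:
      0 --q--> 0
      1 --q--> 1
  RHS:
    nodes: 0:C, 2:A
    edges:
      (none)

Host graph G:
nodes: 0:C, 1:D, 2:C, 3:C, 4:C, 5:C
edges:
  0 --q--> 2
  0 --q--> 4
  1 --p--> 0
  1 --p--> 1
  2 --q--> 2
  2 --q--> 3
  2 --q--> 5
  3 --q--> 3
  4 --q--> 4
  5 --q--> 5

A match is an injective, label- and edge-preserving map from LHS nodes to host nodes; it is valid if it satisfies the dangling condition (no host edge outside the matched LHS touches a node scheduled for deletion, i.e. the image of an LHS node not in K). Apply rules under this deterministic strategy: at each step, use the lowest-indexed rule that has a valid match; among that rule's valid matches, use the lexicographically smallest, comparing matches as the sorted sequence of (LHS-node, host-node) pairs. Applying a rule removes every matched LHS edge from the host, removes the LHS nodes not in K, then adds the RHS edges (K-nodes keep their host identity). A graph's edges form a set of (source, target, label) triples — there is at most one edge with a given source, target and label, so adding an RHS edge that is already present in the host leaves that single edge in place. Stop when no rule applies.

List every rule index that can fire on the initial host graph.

R0: 3 valid matches — {0↦0, 1↦4}, {0↦2, 1↦3}, {0↦2, 1↦5}
R1: no valid match — LHS pattern not found
R2: no valid match — LHS pattern not found

Answer: [R0]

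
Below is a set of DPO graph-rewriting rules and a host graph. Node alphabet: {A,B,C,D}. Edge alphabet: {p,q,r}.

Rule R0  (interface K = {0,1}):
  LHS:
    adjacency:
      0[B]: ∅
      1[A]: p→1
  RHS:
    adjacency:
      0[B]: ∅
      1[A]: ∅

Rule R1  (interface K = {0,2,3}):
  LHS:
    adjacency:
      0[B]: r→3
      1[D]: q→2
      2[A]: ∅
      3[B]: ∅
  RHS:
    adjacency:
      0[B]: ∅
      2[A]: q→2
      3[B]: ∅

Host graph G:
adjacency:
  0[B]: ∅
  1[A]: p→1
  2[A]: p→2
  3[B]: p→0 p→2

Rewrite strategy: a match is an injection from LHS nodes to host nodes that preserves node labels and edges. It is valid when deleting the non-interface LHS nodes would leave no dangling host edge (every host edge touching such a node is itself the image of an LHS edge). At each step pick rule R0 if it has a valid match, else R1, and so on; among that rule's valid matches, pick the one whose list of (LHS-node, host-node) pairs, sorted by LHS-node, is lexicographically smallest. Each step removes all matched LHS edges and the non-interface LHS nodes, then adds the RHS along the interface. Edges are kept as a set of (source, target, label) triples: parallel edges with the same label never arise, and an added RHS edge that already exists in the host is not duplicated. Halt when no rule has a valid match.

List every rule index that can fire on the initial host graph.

Answer: [R0]

Rewrite trace:
R0: 4 valid matches — {0↦0, 1↦1}, {0↦0, 1↦2}, {0↦3, 1↦1} (+1 more)
R1: no valid match — LHS pattern not found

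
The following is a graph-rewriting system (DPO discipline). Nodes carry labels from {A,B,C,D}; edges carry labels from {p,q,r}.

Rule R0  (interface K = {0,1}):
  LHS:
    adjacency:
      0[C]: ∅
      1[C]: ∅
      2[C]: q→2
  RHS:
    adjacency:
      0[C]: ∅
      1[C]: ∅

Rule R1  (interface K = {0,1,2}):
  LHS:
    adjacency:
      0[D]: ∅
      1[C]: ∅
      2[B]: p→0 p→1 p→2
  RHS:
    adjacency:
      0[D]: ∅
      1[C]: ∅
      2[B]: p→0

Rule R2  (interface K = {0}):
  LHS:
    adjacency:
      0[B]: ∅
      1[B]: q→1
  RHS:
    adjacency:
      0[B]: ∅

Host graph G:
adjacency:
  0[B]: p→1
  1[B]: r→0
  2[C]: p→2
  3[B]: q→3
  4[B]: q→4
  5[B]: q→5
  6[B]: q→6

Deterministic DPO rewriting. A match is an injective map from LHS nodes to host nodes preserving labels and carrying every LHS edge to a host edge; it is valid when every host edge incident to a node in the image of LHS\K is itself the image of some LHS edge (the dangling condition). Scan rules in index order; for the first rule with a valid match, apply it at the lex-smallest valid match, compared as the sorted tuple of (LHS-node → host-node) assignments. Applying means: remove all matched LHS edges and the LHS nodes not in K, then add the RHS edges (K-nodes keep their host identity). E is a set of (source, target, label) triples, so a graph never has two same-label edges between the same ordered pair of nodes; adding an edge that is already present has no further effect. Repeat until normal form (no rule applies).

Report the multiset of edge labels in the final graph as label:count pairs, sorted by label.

[0] host  ⇒  7 nodes, 7 edges  {0-p->1 1-r->0 2-p->2 3-q->3 4-q->4 5-q->5 6-q->6}
[1] R2 @ {0↦0, 1↦3}  ⇒  6 nodes, 6 edges  {0-p->1 1-r->0 2-p->2 4-q->4 5-q->5 6-q->6}
[2] R2 @ {0↦0, 1↦4}  ⇒  5 nodes, 5 edges  {0-p->1 1-r->0 2-p->2 5-q->5 6-q->6}
[3] R2 @ {0↦0, 1↦5}  ⇒  4 nodes, 4 edges  {0-p->1 1-r->0 2-p->2 6-q->6}
[4] R2 @ {0↦0, 1↦6}  ⇒  3 nodes, 3 edges  {0-p->1 1-r->0 2-p->2}
normal form: no rule applies after step 4
NF edges: [(0, 1, 'p'), (1, 0, 'r'), (2, 2, 'p')]

Answer: p:2 r:1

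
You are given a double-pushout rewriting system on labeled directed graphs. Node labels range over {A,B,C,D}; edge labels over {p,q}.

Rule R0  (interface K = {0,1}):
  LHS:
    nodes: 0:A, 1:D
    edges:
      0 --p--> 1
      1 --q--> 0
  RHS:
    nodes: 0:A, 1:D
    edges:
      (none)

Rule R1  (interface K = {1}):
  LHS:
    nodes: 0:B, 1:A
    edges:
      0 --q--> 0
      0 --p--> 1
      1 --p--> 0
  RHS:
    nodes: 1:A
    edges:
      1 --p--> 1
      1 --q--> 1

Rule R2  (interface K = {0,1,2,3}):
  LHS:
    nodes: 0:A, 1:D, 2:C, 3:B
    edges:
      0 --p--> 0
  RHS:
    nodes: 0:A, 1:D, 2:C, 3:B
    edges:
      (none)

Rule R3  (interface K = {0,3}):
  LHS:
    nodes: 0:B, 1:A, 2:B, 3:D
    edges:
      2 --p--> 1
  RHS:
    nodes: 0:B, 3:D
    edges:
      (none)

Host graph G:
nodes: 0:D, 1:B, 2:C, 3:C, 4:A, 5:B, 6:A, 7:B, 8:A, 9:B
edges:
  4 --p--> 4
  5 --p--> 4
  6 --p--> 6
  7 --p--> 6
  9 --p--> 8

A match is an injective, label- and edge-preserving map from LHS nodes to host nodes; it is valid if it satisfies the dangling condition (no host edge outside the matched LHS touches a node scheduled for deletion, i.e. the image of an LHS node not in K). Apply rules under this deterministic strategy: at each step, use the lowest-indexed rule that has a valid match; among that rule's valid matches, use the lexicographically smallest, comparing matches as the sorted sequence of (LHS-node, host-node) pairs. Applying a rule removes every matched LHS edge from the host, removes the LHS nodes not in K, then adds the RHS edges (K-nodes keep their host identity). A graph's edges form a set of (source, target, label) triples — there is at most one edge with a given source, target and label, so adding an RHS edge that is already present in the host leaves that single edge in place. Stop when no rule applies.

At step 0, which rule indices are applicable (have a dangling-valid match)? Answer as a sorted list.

R0: no valid match — LHS pattern not found
R1: no valid match — LHS pattern not found
R2: 16 valid matches — {0↦4, 1↦0, 2↦2, 3↦1}, {0↦4, 1↦0, 2↦2, 3↦5}, {0↦4, 1↦0, 2↦2, 3↦7} (+13 more)
R3: 3 valid matches — {0↦1, 1↦8, 2↦9, 3↦0}, {0↦5, 1↦8, 2↦9, 3↦0}, {0↦7, 1↦8, 2↦9, 3↦0}

Answer: [R2,R3]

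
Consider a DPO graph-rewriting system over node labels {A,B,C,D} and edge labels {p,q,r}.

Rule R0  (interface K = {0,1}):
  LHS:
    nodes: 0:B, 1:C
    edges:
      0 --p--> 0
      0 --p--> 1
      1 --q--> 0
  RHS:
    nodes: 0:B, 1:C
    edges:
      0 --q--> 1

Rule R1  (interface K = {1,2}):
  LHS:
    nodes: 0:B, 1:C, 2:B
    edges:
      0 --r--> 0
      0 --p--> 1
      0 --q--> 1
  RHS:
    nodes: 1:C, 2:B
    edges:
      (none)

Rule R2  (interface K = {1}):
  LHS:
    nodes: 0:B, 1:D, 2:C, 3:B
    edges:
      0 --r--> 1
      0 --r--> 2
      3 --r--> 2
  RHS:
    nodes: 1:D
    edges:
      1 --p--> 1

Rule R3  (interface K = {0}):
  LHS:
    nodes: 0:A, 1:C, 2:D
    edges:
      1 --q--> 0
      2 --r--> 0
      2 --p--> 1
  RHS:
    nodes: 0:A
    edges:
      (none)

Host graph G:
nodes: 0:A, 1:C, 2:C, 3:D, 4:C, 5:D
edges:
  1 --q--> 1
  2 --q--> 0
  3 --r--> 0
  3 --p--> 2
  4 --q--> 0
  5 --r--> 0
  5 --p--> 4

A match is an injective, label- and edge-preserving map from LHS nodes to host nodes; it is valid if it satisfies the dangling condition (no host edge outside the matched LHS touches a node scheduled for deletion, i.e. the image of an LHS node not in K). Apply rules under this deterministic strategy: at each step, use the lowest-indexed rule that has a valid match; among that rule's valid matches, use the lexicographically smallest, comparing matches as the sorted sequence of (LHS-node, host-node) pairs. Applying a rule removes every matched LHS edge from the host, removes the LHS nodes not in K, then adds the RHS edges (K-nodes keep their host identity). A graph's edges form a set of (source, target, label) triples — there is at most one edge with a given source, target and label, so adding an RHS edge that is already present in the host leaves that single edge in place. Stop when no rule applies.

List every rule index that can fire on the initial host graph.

R0: no valid match — LHS pattern not found
R1: no valid match — LHS pattern not found
R2: no valid match — LHS pattern not found
R3: 2 valid matches — {0↦0, 1↦2, 2↦3}, {0↦0, 1↦4, 2↦5}

Answer: [R3]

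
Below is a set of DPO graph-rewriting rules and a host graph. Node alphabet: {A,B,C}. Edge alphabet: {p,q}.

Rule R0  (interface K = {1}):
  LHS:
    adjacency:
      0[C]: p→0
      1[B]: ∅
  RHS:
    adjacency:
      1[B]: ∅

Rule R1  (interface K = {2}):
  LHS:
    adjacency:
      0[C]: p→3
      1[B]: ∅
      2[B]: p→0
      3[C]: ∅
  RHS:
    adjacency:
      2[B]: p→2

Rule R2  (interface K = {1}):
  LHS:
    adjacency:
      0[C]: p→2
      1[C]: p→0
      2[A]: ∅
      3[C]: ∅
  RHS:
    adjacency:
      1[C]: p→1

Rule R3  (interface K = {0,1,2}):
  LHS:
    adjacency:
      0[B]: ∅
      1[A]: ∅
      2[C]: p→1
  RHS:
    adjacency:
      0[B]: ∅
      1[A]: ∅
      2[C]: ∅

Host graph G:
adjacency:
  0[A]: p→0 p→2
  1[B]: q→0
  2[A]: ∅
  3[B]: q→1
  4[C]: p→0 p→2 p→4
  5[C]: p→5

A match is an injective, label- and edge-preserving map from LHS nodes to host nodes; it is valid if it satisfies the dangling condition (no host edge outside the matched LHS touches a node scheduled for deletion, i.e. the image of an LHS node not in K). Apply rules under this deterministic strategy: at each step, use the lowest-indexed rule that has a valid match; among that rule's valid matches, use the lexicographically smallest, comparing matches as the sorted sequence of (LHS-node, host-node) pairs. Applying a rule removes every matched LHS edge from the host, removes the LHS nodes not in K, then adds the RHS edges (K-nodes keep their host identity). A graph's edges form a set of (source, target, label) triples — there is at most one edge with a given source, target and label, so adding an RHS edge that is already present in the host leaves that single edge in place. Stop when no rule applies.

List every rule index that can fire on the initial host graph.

Answer: [R0,R3]

Steps:
R0: 2 valid matches — {0↦5, 1↦1}, {0↦5, 1↦3}
R1: no valid match — LHS pattern not found
R2: no valid match — LHS pattern not found
R3: 4 valid matches — {0↦1, 1↦0, 2↦4}, {0↦1, 1↦2, 2↦4}, {0↦3, 1↦0, 2↦4} (+1 more)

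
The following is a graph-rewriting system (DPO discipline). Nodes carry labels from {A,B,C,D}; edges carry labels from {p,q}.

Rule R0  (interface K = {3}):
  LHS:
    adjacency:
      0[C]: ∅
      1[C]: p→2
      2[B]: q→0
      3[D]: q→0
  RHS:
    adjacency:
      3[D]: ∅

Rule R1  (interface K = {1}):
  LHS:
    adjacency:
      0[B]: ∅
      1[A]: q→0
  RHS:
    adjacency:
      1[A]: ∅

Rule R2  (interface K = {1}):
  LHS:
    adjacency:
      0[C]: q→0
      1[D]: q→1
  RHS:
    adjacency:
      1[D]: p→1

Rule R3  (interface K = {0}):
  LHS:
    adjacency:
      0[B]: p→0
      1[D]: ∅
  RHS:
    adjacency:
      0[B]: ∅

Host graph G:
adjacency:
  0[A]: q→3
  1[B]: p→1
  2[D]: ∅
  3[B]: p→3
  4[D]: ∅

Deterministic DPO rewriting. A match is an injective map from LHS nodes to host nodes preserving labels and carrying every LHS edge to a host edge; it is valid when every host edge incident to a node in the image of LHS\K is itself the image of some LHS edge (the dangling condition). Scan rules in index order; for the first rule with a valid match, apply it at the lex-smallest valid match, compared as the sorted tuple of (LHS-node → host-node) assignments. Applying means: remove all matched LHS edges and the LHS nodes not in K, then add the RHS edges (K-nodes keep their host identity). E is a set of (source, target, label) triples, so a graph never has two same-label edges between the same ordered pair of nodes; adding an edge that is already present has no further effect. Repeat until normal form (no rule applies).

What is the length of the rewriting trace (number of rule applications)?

Answer: 3

Derivation:
initial: |V|=5 |E|=3  E = 0-q->3 1-p->1 3-p->3
step 1: apply R3 at {0↦1, 1↦2}  → |V|=4 |E|=2  E = 0-q->3 3-p->3
step 2: apply R3 at {0↦3, 1↦4}  → |V|=3 |E|=1  E = 0-q->3
step 3: apply R1 at {0↦3, 1↦0}  → |V|=2 |E|=0  E = ∅
normal form: no rule applies after step 3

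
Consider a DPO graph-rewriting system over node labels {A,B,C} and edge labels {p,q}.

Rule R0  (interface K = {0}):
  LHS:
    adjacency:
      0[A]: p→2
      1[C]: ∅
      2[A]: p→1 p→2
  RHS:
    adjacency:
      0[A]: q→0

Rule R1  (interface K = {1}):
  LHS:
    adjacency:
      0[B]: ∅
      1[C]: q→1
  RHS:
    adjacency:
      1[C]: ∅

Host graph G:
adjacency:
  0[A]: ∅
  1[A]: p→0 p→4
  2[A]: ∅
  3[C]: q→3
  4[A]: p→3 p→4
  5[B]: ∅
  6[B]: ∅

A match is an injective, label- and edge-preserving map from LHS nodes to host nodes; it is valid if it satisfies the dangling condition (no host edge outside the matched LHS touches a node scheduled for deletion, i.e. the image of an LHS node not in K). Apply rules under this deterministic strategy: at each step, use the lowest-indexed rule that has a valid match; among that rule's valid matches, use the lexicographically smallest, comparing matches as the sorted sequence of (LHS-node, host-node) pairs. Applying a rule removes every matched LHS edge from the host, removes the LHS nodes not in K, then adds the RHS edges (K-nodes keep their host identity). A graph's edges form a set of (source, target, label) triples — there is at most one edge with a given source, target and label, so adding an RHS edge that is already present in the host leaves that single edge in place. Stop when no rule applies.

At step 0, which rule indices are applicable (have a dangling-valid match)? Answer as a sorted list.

Answer: [R1]

Steps:
R0: no valid match — 1 raw match, all fail dangling condition
R1: 2 valid matches — {0↦5, 1↦3}, {0↦6, 1↦3}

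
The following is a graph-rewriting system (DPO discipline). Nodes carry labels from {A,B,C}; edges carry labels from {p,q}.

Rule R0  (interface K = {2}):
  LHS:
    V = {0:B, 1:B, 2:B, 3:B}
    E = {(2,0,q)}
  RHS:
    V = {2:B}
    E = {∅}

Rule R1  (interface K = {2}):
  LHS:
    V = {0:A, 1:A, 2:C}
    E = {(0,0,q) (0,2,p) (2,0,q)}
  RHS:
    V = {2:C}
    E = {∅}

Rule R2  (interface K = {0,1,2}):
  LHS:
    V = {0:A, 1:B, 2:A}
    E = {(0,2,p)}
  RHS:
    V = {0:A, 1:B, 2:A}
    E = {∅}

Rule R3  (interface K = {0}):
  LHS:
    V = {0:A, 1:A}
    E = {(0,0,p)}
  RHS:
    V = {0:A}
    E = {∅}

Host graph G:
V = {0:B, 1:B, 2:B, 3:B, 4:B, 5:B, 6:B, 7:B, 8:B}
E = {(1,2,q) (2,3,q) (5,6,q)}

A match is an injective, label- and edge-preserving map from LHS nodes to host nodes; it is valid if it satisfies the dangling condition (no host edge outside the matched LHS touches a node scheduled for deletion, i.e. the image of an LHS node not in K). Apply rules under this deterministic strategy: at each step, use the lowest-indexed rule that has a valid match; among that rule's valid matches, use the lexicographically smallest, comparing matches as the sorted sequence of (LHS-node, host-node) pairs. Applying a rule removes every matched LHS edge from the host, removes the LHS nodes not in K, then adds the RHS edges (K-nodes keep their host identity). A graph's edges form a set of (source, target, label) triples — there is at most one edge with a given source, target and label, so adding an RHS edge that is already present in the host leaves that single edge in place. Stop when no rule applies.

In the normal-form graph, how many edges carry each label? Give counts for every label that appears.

[0] host  ⇒  9 nodes, 3 edges  {1-q->2 2-q->3 5-q->6}
[1] R0 @ {0↦3, 1↦0, 2↦2, 3↦4}  ⇒  6 nodes, 2 edges  {1-q->2 5-q->6}
[2] R0 @ {0↦2, 1↦7, 2↦1, 3↦8}  ⇒  3 nodes, 1 edges  {5-q->6}
halt: no rule applies after step 2
NF edges: [(5, 6, 'q')]

Answer: q:1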